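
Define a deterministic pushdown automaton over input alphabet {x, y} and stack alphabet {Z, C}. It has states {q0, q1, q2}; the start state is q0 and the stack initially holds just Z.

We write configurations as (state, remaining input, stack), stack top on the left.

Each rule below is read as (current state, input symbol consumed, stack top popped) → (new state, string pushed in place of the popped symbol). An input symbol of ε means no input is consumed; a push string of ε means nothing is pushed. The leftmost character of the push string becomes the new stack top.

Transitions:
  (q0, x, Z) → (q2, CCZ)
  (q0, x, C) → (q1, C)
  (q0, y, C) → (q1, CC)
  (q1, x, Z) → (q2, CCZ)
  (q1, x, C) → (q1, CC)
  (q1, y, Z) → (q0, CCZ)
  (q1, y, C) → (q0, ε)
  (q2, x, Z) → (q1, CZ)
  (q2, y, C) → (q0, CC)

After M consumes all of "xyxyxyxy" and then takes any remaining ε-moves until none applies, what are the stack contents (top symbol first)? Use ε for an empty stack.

(q0, xyxyxyxy, Z)
  read x, top Z: go to q2, push CCZ → (q2, yxyxyxy, CCZ)
  read y, top C: go to q0, push CC → (q0, xyxyxy, CCCZ)
  read x, top C: go to q1, push C → (q1, yxyxy, CCCZ)
  read y, top C: go to q0, push ε → (q0, xyxy, CCZ)
  read x, top C: go to q1, push C → (q1, yxy, CCZ)
  read y, top C: go to q0, push ε → (q0, xy, CZ)
  read x, top C: go to q1, push C → (q1, y, CZ)
  read y, top C: go to q0, push ε → (q0, ε, Z)
All input consumed in state q0 with stack Z.

Z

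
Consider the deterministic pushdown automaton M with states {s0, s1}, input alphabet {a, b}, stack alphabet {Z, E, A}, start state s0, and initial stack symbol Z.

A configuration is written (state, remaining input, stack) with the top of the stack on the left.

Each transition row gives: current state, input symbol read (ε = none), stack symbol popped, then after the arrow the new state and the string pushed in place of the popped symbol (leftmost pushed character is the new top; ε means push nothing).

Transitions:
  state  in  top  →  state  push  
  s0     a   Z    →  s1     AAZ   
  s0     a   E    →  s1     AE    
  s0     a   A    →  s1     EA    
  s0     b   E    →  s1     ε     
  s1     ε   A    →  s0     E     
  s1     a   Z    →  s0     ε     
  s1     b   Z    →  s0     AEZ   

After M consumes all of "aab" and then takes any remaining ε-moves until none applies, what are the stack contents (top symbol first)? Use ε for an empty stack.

EAZ

(s0, aab, Z)
  read a, top Z: go to s1, push AAZ → (s1, ab, AAZ)
  ε-move, top A: go to s0, push E → (s0, ab, EAZ)
  read a, top E: go to s1, push AE → (s1, b, AEAZ)
  ε-move, top A: go to s0, push E → (s0, b, EEAZ)
  read b, top E: go to s1, push ε → (s1, ε, EAZ)
All input consumed in state s1 with stack EAZ.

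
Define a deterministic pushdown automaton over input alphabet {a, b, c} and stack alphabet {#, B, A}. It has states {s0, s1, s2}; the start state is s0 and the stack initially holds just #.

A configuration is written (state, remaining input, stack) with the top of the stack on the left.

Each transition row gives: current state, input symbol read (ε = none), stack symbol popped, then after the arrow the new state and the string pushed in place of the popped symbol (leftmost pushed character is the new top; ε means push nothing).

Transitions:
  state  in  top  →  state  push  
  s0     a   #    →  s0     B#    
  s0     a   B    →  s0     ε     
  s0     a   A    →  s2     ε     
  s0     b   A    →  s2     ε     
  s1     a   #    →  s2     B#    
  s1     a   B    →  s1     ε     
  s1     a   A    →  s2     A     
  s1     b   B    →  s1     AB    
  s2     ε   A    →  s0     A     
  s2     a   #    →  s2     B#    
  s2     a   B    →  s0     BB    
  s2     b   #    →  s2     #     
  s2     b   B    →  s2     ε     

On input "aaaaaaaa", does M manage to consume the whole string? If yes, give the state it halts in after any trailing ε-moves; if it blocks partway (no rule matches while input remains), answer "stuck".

(s0, aaaaaaaa, #) ⊢ (s0, aaaaaaa, B#) ⊢ (s0, aaaaaa, #) ⊢ (s0, aaaaa, B#) ⊢ (s0, aaaa, #) ⊢ (s0, aaa, B#) ⊢ (s0, aa, #) ⊢ (s0, a, B#) ⊢ (s0, ε, #)
All input consumed; M is in state s0.

s0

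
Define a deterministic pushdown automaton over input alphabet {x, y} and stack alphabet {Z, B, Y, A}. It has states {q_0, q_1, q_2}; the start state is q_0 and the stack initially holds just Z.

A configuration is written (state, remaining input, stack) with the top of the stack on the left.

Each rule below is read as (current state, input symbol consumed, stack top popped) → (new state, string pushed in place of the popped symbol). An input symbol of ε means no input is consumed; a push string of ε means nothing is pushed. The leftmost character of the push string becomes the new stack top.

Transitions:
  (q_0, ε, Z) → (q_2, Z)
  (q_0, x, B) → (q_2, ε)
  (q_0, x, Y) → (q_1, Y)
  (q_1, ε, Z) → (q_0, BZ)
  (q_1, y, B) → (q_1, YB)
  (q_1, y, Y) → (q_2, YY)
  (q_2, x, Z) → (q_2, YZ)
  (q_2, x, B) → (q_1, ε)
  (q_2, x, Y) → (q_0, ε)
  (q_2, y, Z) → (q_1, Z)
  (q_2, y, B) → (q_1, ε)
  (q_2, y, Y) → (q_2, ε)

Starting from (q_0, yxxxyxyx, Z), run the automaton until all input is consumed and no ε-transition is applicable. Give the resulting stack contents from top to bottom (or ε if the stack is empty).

(q_0, yxxxyxyx, Z)
  ε-move, top Z: go to q_2, push Z → (q_2, yxxxyxyx, Z)
  read y, top Z: go to q_1, push Z → (q_1, xxxyxyx, Z)
  ε-move, top Z: go to q_0, push BZ → (q_0, xxxyxyx, BZ)
  read x, top B: go to q_2, push ε → (q_2, xxyxyx, Z)
  read x, top Z: go to q_2, push YZ → (q_2, xyxyx, YZ)
  read x, top Y: go to q_0, push ε → (q_0, yxyx, Z)
  ε-move, top Z: go to q_2, push Z → (q_2, yxyx, Z)
  read y, top Z: go to q_1, push Z → (q_1, xyx, Z)
  ε-move, top Z: go to q_0, push BZ → (q_0, xyx, BZ)
  read x, top B: go to q_2, push ε → (q_2, yx, Z)
  read y, top Z: go to q_1, push Z → (q_1, x, Z)
  ε-move, top Z: go to q_0, push BZ → (q_0, x, BZ)
  read x, top B: go to q_2, push ε → (q_2, ε, Z)
All input consumed in state q_2 with stack Z.

Z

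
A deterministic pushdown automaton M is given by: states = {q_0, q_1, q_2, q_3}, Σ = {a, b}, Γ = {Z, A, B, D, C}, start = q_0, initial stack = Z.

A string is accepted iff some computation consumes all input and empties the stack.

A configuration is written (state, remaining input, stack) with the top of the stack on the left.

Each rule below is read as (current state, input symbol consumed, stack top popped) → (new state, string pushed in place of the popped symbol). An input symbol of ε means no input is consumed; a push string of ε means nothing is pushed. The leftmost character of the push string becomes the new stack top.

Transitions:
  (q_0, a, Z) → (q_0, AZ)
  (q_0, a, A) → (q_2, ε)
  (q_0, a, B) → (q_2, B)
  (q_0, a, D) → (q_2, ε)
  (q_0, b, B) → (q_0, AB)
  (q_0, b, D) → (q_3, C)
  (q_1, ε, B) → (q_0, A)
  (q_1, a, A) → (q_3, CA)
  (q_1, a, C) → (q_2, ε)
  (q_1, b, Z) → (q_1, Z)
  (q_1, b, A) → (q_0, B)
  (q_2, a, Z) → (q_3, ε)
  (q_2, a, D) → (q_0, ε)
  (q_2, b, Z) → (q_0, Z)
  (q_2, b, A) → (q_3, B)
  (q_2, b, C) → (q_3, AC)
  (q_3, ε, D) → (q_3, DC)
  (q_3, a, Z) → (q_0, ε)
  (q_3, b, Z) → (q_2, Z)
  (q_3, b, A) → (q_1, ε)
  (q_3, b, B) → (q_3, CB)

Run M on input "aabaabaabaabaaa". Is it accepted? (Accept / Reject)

Accept

(q_0, aabaabaabaabaaa, Z) ⊢ (q_0, abaabaabaabaaa, AZ) ⊢ (q_2, baabaabaabaaa, Z) ⊢ (q_0, aabaabaabaaa, Z) ⊢ (q_0, abaabaabaaa, AZ) ⊢ (q_2, baabaabaaa, Z) ⊢ (q_0, aabaabaaa, Z) ⊢ (q_0, abaabaaa, AZ) ⊢ (q_2, baabaaa, Z) ⊢ (q_0, aabaaa, Z) ⊢ (q_0, abaaa, AZ) ⊢ (q_2, baaa, Z) ⊢ (q_0, aaa, Z) ⊢ (q_0, aa, AZ) ⊢ (q_2, a, Z) ⊢ (q_3, ε, ε)
All input consumed and the stack is empty.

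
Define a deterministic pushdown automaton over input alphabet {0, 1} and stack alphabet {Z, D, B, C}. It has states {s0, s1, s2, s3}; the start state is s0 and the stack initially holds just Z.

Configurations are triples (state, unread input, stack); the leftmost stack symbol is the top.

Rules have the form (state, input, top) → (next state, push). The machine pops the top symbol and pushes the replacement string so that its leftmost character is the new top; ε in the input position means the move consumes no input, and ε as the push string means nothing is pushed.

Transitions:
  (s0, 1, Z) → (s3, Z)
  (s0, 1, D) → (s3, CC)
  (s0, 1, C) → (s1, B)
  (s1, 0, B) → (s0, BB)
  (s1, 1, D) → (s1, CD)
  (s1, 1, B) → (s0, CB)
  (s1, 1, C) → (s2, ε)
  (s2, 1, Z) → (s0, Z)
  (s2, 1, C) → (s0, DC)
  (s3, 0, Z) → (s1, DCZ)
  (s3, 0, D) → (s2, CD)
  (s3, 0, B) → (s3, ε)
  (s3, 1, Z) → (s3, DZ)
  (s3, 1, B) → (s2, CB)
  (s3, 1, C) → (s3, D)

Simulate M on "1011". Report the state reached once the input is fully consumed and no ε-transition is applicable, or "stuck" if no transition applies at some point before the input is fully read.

s2

(s0, 1011, Z)
  read 1, top Z: go to s3, push Z → (s3, 011, Z)
  read 0, top Z: go to s1, push DCZ → (s1, 11, DCZ)
  read 1, top D: go to s1, push CD → (s1, 1, CDCZ)
  read 1, top C: go to s2, push ε → (s2, ε, DCZ)
All input consumed; M is in state s2.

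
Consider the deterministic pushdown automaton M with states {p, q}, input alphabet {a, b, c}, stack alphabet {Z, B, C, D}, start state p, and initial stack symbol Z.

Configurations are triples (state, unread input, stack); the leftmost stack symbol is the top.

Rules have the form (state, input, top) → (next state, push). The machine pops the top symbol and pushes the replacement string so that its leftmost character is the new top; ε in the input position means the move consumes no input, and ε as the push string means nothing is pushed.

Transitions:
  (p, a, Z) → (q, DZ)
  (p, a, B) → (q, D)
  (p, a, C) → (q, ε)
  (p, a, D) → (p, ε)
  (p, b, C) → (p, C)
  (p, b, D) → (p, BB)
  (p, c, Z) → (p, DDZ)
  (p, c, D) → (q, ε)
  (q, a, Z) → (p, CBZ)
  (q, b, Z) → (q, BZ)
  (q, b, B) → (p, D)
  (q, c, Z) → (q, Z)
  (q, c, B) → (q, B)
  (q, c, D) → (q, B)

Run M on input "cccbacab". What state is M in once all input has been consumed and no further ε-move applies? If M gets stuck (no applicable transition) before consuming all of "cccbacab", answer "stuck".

(p, cccbacab, Z)
  read c, top Z: go to p, push DDZ → (p, ccbacab, DDZ)
  read c, top D: go to q, push ε → (q, cbacab, DZ)
  read c, top D: go to q, push B → (q, bacab, BZ)
  read b, top B: go to p, push D → (p, acab, DZ)
  read a, top D: go to p, push ε → (p, cab, Z)
  read c, top Z: go to p, push DDZ → (p, ab, DDZ)
  read a, top D: go to p, push ε → (p, b, DZ)
  read b, top D: go to p, push BB → (p, ε, BBZ)
All input consumed; M is in state p.

p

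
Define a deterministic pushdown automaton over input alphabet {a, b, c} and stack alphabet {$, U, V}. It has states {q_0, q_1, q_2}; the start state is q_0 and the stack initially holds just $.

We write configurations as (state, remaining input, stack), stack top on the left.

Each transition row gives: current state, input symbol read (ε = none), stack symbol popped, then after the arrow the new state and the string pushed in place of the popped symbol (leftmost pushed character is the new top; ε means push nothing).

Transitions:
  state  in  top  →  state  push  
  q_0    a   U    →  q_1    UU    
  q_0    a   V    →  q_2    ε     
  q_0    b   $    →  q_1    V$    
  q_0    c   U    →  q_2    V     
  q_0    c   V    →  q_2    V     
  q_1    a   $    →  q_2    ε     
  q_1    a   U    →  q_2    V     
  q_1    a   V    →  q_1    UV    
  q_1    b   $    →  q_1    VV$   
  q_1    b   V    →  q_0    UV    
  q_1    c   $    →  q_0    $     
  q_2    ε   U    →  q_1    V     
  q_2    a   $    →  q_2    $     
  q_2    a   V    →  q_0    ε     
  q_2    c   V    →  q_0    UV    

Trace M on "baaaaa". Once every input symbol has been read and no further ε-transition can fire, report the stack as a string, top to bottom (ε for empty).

$

(q_0, baaaaa, $) ⊢ (q_1, aaaaa, V$) ⊢ (q_1, aaaa, UV$) ⊢ (q_2, aaa, VV$) ⊢ (q_0, aa, V$) ⊢ (q_2, a, $) ⊢ (q_2, ε, $)
All input consumed in state q_2 with stack $.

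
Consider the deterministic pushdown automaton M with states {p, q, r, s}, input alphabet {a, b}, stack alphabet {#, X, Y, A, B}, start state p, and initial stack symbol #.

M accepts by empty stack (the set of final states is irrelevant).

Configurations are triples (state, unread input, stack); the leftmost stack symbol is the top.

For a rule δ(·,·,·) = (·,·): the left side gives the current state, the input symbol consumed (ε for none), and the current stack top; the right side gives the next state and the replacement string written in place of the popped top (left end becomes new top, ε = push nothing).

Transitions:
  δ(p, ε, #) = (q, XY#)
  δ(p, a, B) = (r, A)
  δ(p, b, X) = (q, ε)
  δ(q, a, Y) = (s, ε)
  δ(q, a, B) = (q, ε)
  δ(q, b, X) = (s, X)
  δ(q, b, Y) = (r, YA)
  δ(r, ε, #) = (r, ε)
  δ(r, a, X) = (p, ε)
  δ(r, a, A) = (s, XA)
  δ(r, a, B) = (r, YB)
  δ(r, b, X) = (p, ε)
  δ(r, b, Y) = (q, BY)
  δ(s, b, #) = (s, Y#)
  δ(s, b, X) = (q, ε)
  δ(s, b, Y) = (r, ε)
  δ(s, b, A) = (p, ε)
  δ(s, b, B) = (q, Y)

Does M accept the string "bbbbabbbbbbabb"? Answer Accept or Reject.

Reject

(p, bbbbabbbbbbabb, #)
  ε-move, top #: go to q, push XY# → (q, bbbbabbbbbbabb, XY#)
  read b, top X: go to s, push X → (s, bbbabbbbbbabb, XY#)
  read b, top X: go to q, push ε → (q, bbabbbbbbabb, Y#)
  read b, top Y: go to r, push YA → (r, babbbbbbabb, YA#)
  read b, top Y: go to q, push BY → (q, abbbbbbabb, BYA#)
  read a, top B: go to q, push ε → (q, bbbbbbabb, YA#)
  read b, top Y: go to r, push YA → (r, bbbbbabb, YAA#)
  read b, top Y: go to q, push BY → (q, bbbbabb, BYAA#)
No transition applies at (q, bbbbabb, BYAA#); input not fully consumed.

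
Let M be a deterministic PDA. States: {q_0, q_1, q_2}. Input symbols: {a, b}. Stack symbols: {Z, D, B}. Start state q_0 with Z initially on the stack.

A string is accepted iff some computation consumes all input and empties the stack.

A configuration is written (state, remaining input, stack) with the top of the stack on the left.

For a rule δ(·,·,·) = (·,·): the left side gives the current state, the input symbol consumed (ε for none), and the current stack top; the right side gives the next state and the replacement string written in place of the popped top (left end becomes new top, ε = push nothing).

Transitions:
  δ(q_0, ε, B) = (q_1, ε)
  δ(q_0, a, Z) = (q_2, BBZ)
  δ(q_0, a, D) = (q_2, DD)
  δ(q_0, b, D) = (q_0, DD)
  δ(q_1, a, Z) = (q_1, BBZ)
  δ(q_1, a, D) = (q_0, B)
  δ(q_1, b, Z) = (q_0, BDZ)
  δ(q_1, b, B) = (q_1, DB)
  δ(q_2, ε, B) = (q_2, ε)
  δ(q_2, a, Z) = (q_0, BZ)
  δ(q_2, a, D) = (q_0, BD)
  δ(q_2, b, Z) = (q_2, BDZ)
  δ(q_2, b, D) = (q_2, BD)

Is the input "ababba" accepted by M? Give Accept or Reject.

Reject

(q_0, ababba, Z)
  read a, top Z: go to q_2, push BBZ → (q_2, babba, BBZ)
  ε-move, top B: go to q_2, push ε → (q_2, babba, BZ)
  ε-move, top B: go to q_2, push ε → (q_2, babba, Z)
  read b, top Z: go to q_2, push BDZ → (q_2, abba, BDZ)
  ε-move, top B: go to q_2, push ε → (q_2, abba, DZ)
  read a, top D: go to q_0, push BD → (q_0, bba, BDZ)
  ε-move, top B: go to q_1, push ε → (q_1, bba, DZ)
No transition applies at (q_1, bba, DZ); input not fully consumed.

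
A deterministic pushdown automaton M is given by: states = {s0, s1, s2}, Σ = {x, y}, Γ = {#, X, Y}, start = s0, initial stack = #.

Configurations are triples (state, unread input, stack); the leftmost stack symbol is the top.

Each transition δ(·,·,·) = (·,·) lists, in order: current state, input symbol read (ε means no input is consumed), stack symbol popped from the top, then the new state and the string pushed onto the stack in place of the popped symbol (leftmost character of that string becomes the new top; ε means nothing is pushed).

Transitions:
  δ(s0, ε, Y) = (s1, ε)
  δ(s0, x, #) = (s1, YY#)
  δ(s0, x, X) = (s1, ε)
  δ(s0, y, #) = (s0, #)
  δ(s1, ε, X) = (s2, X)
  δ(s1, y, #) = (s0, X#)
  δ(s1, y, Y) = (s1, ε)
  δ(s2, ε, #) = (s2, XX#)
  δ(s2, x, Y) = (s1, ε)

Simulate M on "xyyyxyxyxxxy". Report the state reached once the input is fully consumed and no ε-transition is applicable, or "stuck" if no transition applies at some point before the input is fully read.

(s0, xyyyxyxyxxxy, #)
  read x, top #: go to s1, push YY# → (s1, yyyxyxyxxxy, YY#)
  read y, top Y: go to s1, push ε → (s1, yyxyxyxxxy, Y#)
  read y, top Y: go to s1, push ε → (s1, yxyxyxxxy, #)
  read y, top #: go to s0, push X# → (s0, xyxyxxxy, X#)
  read x, top X: go to s1, push ε → (s1, yxyxxxy, #)
  read y, top #: go to s0, push X# → (s0, xyxxxy, X#)
  read x, top X: go to s1, push ε → (s1, yxxxy, #)
  read y, top #: go to s0, push X# → (s0, xxxy, X#)
  read x, top X: go to s1, push ε → (s1, xxy, #)
No transition for (s1, x, top #); M blocks with input xxy remaining.

stuck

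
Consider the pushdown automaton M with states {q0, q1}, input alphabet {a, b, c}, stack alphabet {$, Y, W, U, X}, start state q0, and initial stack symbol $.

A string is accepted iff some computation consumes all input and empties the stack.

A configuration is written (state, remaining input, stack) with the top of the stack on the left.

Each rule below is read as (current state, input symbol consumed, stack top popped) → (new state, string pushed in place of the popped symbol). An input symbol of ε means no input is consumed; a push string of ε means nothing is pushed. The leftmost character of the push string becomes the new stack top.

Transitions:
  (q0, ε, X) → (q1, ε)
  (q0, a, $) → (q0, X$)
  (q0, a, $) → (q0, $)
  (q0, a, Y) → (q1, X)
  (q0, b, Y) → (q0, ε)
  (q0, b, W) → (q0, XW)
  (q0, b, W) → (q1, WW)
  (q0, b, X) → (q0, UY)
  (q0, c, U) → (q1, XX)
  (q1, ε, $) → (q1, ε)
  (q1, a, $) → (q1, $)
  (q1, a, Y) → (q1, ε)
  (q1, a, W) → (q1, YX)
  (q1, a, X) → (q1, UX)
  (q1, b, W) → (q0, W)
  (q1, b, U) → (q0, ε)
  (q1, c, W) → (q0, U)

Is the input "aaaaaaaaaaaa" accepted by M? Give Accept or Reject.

Accept

One accepting computation: (q0, aaaaaaaaaaaa, $) ⊢ (q0, aaaaaaaaaaa, X$) ⊢ (q1, aaaaaaaaaaa, $) ⊢ (q1, aaaaaaaaaa, $) ⊢ (q1, aaaaaaaaa, $) ⊢ (q1, aaaaaaaa, $) ⊢ (q1, aaaaaaa, $) ⊢ (q1, aaaaaa, $) ⊢ (q1, aaaaa, $) ⊢ (q1, aaaa, $) ⊢ (q1, aaa, $) ⊢ (q1, aa, $) ⊢ (q1, a, $) ⊢ (q1, ε, $) ⊢ (q1, ε, ε)
All input consumed and the stack is empty.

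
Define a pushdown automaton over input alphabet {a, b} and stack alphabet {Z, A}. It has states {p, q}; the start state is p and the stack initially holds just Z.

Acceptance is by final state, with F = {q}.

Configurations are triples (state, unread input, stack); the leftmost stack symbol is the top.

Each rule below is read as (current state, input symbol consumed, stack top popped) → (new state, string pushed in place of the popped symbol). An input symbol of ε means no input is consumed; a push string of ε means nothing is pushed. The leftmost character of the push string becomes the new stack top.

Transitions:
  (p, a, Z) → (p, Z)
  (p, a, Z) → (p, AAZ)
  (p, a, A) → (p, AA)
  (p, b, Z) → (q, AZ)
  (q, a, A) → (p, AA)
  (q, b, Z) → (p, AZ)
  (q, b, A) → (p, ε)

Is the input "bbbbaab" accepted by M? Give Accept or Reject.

One accepting computation: (p, bbbbaab, Z) ⊢ (q, bbbaab, AZ) ⊢ (p, bbaab, Z) ⊢ (q, baab, AZ) ⊢ (p, aab, Z) ⊢ (p, ab, Z) ⊢ (p, b, Z) ⊢ (q, ε, AZ)
All input consumed and state q ∈ F.

Accept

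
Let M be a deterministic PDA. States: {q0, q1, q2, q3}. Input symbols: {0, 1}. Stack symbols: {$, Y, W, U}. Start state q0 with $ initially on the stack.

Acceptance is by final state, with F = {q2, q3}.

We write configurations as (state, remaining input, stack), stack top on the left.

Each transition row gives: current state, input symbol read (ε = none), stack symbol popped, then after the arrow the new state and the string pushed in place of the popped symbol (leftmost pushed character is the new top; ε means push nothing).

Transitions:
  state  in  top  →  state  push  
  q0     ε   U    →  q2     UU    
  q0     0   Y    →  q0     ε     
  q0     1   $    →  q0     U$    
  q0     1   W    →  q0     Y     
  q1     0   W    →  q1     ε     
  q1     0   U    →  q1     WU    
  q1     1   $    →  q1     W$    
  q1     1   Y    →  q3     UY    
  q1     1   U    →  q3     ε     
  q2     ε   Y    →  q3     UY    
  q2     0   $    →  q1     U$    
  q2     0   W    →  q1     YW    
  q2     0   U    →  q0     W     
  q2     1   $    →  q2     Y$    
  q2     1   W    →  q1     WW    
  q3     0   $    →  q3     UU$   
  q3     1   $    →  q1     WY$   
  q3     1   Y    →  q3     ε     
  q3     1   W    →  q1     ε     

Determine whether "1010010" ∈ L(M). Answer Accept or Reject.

(q0, 1010010, $)
  read 1, top $: go to q0, push U$ → (q0, 010010, U$)
  ε-move, top U: go to q2, push UU → (q2, 010010, UU$)
  read 0, top U: go to q0, push W → (q0, 10010, WU$)
  read 1, top W: go to q0, push Y → (q0, 0010, YU$)
  read 0, top Y: go to q0, push ε → (q0, 010, U$)
  ε-move, top U: go to q2, push UU → (q2, 010, UU$)
  read 0, top U: go to q0, push W → (q0, 10, WU$)
  read 1, top W: go to q0, push Y → (q0, 0, YU$)
  read 0, top Y: go to q0, push ε → (q0, ε, U$)
  ε-move, top U: go to q2, push UU → (q2, ε, UU$)
All input consumed; state q2 ∈ F.

Accept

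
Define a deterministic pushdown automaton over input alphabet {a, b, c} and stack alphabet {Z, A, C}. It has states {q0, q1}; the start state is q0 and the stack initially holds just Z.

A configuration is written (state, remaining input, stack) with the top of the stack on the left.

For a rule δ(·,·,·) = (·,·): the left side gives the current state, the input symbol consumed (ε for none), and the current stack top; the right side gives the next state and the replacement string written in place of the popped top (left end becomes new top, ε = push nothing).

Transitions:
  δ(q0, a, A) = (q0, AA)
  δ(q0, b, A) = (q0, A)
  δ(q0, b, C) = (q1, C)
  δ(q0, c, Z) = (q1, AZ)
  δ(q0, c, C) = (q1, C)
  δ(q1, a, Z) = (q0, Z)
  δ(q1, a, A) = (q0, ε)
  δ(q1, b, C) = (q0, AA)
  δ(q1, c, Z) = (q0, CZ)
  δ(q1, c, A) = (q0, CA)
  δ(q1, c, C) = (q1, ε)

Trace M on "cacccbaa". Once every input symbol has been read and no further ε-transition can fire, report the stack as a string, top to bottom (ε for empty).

(q0, cacccbaa, Z)
  read c, top Z: go to q1, push AZ → (q1, acccbaa, AZ)
  read a, top A: go to q0, push ε → (q0, cccbaa, Z)
  read c, top Z: go to q1, push AZ → (q1, ccbaa, AZ)
  read c, top A: go to q0, push CA → (q0, cbaa, CAZ)
  read c, top C: go to q1, push C → (q1, baa, CAZ)
  read b, top C: go to q0, push AA → (q0, aa, AAAZ)
  read a, top A: go to q0, push AA → (q0, a, AAAAZ)
  read a, top A: go to q0, push AA → (q0, ε, AAAAAZ)
All input consumed in state q0 with stack AAAAAZ.

AAAAAZ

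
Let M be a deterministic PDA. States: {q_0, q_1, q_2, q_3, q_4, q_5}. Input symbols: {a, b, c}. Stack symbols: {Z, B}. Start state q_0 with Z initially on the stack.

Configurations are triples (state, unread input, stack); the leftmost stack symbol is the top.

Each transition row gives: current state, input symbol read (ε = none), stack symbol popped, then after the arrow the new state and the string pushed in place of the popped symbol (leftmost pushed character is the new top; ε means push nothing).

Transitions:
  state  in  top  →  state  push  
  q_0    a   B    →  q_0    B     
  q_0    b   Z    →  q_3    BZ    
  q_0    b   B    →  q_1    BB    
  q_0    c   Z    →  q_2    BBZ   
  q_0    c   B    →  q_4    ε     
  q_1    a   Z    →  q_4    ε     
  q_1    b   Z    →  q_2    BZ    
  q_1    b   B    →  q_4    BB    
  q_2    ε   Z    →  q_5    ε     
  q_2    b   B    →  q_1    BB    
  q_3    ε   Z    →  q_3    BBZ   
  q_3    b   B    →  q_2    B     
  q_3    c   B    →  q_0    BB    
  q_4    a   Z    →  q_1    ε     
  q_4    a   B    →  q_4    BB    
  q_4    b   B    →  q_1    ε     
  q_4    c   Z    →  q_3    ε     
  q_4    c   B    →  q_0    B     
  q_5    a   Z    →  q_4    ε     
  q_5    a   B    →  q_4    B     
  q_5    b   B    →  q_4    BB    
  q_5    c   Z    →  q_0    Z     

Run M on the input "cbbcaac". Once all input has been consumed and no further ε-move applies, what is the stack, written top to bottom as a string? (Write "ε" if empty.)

BBBZ

(q_0, cbbcaac, Z) ⊢ (q_2, bbcaac, BBZ) ⊢ (q_1, bcaac, BBBZ) ⊢ (q_4, caac, BBBBZ) ⊢ (q_0, aac, BBBBZ) ⊢ (q_0, ac, BBBBZ) ⊢ (q_0, c, BBBBZ) ⊢ (q_4, ε, BBBZ)
All input consumed in state q_4 with stack BBBZ.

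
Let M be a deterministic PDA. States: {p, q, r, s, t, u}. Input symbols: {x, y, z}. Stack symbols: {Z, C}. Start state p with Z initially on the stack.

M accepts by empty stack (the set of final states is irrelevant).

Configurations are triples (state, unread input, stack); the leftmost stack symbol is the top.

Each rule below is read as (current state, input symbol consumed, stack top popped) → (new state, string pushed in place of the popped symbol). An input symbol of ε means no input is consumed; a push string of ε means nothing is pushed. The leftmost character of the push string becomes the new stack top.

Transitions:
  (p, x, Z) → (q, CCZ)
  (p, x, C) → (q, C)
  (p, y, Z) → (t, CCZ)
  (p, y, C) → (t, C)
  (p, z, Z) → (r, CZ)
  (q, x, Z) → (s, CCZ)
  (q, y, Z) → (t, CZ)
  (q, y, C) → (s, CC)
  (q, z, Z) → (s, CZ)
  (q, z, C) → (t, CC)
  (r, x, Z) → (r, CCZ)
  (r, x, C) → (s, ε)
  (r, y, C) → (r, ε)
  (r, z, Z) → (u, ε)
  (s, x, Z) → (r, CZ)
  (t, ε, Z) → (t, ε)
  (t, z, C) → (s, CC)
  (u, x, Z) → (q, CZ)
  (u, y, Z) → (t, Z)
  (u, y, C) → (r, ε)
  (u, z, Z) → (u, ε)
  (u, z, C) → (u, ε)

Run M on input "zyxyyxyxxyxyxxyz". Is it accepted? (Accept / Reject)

(p, zyxyyxyxxyxyxxyz, Z)
  read z, top Z: go to r, push CZ → (r, yxyyxyxxyxyxxyz, CZ)
  read y, top C: go to r, push ε → (r, xyyxyxxyxyxxyz, Z)
  read x, top Z: go to r, push CCZ → (r, yyxyxxyxyxxyz, CCZ)
  read y, top C: go to r, push ε → (r, yxyxxyxyxxyz, CZ)
  read y, top C: go to r, push ε → (r, xyxxyxyxxyz, Z)
  read x, top Z: go to r, push CCZ → (r, yxxyxyxxyz, CCZ)
  read y, top C: go to r, push ε → (r, xxyxyxxyz, CZ)
  read x, top C: go to s, push ε → (s, xyxyxxyz, Z)
  read x, top Z: go to r, push CZ → (r, yxyxxyz, CZ)
  read y, top C: go to r, push ε → (r, xyxxyz, Z)
  read x, top Z: go to r, push CCZ → (r, yxxyz, CCZ)
  read y, top C: go to r, push ε → (r, xxyz, CZ)
  read x, top C: go to s, push ε → (s, xyz, Z)
  read x, top Z: go to r, push CZ → (r, yz, CZ)
  read y, top C: go to r, push ε → (r, z, Z)
  read z, top Z: go to u, push ε → (u, ε, ε)
All input consumed and the stack is empty.

Accept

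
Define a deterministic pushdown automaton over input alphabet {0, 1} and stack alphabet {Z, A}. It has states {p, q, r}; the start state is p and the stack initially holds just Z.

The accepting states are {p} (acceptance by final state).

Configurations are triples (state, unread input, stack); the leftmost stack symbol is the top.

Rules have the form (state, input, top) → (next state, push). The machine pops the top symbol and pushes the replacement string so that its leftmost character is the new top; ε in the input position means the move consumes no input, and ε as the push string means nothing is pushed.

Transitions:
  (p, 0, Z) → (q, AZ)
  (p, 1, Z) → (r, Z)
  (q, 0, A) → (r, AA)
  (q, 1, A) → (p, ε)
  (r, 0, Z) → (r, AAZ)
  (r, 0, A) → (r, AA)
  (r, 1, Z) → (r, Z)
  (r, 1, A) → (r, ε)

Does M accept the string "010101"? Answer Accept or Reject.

(p, 010101, Z)
  read 0, top Z: go to q, push AZ → (q, 10101, AZ)
  read 1, top A: go to p, push ε → (p, 0101, Z)
  read 0, top Z: go to q, push AZ → (q, 101, AZ)
  read 1, top A: go to p, push ε → (p, 01, Z)
  read 0, top Z: go to q, push AZ → (q, 1, AZ)
  read 1, top A: go to p, push ε → (p, ε, Z)
All input consumed; state p ∈ F.

Accept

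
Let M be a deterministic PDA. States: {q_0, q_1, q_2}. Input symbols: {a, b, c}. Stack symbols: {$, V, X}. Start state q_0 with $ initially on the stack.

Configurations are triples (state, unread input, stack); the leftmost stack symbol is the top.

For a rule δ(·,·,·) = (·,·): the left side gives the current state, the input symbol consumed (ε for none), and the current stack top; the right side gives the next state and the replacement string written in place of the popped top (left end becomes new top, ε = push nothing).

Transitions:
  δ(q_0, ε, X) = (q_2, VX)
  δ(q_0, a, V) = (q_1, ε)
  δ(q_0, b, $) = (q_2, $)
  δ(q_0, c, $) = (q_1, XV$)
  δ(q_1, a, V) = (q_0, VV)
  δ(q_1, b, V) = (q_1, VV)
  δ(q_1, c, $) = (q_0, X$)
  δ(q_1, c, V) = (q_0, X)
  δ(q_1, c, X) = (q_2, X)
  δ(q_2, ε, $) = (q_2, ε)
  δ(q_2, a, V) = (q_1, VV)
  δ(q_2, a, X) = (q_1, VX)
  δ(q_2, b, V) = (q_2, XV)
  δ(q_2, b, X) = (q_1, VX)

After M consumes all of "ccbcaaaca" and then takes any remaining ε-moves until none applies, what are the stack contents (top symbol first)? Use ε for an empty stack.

(q_0, ccbcaaaca, $) ⊢ (q_1, cbcaaaca, XV$) ⊢ (q_2, bcaaaca, XV$) ⊢ (q_1, caaaca, VXV$) ⊢ (q_0, aaaca, XXV$) ⊢ (q_2, aaaca, VXXV$) ⊢ (q_1, aaca, VVXXV$) ⊢ (q_0, aca, VVVXXV$) ⊢ (q_1, ca, VVXXV$) ⊢ (q_0, a, XVXXV$) ⊢ (q_2, a, VXVXXV$) ⊢ (q_1, ε, VVXVXXV$)
All input consumed in state q_1 with stack VVXVXXV$.

VVXVXXV$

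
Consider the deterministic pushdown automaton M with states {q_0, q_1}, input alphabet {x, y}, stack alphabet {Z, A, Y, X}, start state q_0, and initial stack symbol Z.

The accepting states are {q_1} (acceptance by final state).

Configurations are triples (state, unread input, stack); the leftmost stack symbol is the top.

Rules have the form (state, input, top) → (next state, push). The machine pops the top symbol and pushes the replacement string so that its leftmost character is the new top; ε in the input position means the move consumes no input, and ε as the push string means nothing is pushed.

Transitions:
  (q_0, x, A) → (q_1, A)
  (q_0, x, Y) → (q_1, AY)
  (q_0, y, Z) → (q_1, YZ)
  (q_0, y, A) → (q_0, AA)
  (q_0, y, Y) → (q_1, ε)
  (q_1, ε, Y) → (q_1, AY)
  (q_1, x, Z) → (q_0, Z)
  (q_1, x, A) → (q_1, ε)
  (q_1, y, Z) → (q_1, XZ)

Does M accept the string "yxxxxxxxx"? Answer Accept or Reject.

Accept

(q_0, yxxxxxxxx, Z)
  read y, top Z: go to q_1, push YZ → (q_1, xxxxxxxx, YZ)
  ε-move, top Y: go to q_1, push AY → (q_1, xxxxxxxx, AYZ)
  read x, top A: go to q_1, push ε → (q_1, xxxxxxx, YZ)
  ε-move, top Y: go to q_1, push AY → (q_1, xxxxxxx, AYZ)
  read x, top A: go to q_1, push ε → (q_1, xxxxxx, YZ)
  ε-move, top Y: go to q_1, push AY → (q_1, xxxxxx, AYZ)
  read x, top A: go to q_1, push ε → (q_1, xxxxx, YZ)
  ε-move, top Y: go to q_1, push AY → (q_1, xxxxx, AYZ)
  read x, top A: go to q_1, push ε → (q_1, xxxx, YZ)
  ε-move, top Y: go to q_1, push AY → (q_1, xxxx, AYZ)
  read x, top A: go to q_1, push ε → (q_1, xxx, YZ)
  ε-move, top Y: go to q_1, push AY → (q_1, xxx, AYZ)
  read x, top A: go to q_1, push ε → (q_1, xx, YZ)
  ε-move, top Y: go to q_1, push AY → (q_1, xx, AYZ)
  read x, top A: go to q_1, push ε → (q_1, x, YZ)
  ε-move, top Y: go to q_1, push AY → (q_1, x, AYZ)
  read x, top A: go to q_1, push ε → (q_1, ε, YZ)
All input consumed; state q_1 ∈ F.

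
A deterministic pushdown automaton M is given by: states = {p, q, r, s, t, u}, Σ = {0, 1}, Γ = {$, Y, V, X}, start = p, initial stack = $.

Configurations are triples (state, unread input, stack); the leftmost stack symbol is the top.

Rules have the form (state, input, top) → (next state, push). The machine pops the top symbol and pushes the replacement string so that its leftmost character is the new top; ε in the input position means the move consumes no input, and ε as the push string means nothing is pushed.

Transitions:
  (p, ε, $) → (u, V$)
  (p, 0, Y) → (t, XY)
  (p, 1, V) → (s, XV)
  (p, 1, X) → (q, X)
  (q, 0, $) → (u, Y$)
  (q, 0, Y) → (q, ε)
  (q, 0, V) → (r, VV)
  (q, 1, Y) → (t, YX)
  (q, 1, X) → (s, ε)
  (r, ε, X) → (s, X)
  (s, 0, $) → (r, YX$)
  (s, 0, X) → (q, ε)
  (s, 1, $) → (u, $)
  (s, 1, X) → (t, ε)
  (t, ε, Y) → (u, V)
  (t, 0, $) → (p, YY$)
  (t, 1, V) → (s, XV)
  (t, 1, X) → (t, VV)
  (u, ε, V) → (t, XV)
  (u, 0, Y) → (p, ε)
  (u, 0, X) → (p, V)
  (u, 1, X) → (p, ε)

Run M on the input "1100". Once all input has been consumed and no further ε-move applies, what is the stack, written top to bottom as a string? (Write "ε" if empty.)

(p, 1100, $) ⊢ (u, 1100, V$) ⊢ (t, 1100, XV$) ⊢ (t, 100, VVV$) ⊢ (s, 00, XVVV$) ⊢ (q, 0, VVV$) ⊢ (r, ε, VVVV$)
All input consumed in state r with stack VVVV$.

VVVV$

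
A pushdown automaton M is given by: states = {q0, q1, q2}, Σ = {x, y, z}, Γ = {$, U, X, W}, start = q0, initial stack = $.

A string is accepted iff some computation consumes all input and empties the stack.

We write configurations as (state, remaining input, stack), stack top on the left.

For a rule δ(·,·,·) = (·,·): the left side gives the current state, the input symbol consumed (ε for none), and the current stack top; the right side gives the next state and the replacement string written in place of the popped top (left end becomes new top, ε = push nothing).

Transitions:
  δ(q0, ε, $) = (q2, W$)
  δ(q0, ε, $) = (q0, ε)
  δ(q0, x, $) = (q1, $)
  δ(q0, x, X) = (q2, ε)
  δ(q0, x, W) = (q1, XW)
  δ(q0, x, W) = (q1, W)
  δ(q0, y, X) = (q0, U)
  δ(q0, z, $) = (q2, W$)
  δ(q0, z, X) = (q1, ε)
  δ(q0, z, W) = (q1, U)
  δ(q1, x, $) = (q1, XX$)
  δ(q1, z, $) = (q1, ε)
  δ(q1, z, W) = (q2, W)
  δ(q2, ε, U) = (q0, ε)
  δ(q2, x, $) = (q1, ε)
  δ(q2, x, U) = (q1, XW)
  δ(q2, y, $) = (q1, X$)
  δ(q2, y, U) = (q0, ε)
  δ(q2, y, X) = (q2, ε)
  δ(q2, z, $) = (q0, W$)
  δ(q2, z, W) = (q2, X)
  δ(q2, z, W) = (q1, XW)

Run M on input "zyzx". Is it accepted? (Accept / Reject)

No computation consumes all input and empties the stack.

Reject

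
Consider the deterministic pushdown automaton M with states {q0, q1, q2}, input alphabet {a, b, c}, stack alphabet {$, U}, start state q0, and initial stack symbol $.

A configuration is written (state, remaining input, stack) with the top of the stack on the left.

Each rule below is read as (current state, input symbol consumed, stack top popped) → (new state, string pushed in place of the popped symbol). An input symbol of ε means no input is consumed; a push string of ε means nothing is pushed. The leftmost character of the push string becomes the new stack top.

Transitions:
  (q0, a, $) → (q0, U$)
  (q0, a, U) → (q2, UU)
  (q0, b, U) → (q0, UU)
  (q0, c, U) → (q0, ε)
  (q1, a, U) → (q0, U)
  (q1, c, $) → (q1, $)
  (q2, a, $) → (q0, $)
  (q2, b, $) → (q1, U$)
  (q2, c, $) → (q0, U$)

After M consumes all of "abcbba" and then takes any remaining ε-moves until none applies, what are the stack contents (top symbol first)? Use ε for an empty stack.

(q0, abcbba, $)
  read a, top $: go to q0, push U$ → (q0, bcbba, U$)
  read b, top U: go to q0, push UU → (q0, cbba, UU$)
  read c, top U: go to q0, push ε → (q0, bba, U$)
  read b, top U: go to q0, push UU → (q0, ba, UU$)
  read b, top U: go to q0, push UU → (q0, a, UUU$)
  read a, top U: go to q2, push UU → (q2, ε, UUUU$)
All input consumed in state q2 with stack UUUU$.

UUUU$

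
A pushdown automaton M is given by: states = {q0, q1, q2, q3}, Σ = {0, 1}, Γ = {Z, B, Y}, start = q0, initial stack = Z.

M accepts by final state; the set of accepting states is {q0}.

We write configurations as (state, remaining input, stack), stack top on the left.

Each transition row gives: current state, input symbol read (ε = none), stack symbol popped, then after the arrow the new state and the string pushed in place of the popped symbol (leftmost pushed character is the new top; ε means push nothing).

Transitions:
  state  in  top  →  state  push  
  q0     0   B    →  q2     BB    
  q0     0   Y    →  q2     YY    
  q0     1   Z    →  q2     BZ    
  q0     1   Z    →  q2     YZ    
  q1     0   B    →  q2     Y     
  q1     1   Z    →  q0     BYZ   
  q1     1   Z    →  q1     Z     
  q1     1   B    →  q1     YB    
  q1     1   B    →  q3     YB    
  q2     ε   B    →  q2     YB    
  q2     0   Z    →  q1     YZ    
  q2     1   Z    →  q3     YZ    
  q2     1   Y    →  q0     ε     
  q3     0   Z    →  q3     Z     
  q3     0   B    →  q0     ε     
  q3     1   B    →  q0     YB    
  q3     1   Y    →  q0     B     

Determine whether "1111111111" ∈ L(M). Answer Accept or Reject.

Accept

One accepting computation: (q0, 1111111111, Z) ⊢ (q2, 111111111, YZ) ⊢ (q0, 11111111, Z) ⊢ (q2, 1111111, YZ) ⊢ (q0, 111111, Z) ⊢ (q2, 11111, YZ) ⊢ (q0, 1111, Z) ⊢ (q2, 111, YZ) ⊢ (q0, 11, Z) ⊢ (q2, 1, YZ) ⊢ (q0, ε, Z)
All input consumed and state q0 ∈ F.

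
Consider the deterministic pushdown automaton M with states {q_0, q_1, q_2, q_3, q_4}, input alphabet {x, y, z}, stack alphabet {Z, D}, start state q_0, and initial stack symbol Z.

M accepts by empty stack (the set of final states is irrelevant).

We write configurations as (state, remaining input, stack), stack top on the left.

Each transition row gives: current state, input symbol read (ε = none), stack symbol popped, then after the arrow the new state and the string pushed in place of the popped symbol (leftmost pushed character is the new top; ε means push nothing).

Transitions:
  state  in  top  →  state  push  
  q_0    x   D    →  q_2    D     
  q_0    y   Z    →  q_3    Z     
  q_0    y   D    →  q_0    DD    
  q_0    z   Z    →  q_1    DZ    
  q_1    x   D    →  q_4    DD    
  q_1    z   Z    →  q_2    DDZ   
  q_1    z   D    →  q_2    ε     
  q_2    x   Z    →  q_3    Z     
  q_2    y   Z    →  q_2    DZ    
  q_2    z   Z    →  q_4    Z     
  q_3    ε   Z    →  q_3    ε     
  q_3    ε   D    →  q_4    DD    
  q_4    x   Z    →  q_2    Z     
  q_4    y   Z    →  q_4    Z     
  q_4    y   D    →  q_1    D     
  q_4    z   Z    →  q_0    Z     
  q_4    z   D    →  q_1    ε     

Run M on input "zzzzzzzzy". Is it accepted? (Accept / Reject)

Accept

(q_0, zzzzzzzzy, Z)
  read z, top Z: go to q_1, push DZ → (q_1, zzzzzzzy, DZ)
  read z, top D: go to q_2, push ε → (q_2, zzzzzzy, Z)
  read z, top Z: go to q_4, push Z → (q_4, zzzzzy, Z)
  read z, top Z: go to q_0, push Z → (q_0, zzzzy, Z)
  read z, top Z: go to q_1, push DZ → (q_1, zzzy, DZ)
  read z, top D: go to q_2, push ε → (q_2, zzy, Z)
  read z, top Z: go to q_4, push Z → (q_4, zy, Z)
  read z, top Z: go to q_0, push Z → (q_0, y, Z)
  read y, top Z: go to q_3, push Z → (q_3, ε, Z)
  ε-move, top Z: go to q_3, push ε → (q_3, ε, ε)
All input consumed and the stack is empty.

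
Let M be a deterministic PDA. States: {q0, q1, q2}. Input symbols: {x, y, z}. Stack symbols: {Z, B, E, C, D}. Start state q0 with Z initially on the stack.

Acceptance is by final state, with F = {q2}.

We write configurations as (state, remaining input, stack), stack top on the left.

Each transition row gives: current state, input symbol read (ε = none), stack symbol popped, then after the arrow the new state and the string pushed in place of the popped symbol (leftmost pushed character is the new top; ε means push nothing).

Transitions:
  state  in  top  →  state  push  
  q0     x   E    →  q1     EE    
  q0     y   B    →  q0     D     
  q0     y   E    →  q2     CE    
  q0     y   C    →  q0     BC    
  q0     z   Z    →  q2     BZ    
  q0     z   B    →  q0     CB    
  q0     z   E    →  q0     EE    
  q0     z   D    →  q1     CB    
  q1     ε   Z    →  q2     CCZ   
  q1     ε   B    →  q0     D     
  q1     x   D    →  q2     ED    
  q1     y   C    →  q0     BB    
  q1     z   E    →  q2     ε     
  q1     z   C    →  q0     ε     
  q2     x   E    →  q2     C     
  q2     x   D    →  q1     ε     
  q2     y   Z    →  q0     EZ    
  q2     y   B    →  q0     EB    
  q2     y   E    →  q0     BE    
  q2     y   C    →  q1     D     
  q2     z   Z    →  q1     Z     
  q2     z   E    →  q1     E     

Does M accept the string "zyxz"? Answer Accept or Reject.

(q0, zyxz, Z)
  read z, top Z: go to q2, push BZ → (q2, yxz, BZ)
  read y, top B: go to q0, push EB → (q0, xz, EBZ)
  read x, top E: go to q1, push EE → (q1, z, EEBZ)
  read z, top E: go to q2, push ε → (q2, ε, EBZ)
All input consumed; state q2 ∈ F.

Accept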